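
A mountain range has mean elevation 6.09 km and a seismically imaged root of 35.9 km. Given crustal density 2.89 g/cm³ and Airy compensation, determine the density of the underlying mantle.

3.38 g/cm³

Airy balance: ρ_c h = (ρ_m − ρ_c) r → ρ_m = ρ_c (1 + h/r).
ρ_m = 2.89 × (1 + 6.09 km/35.9 km) = 3.38 g/cm³.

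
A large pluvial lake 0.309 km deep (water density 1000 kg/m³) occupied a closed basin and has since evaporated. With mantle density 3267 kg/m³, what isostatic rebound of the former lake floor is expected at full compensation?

u = d ρ_w/ρ_m = 0.309 km × 1000/3267 = 0.0946 km.

0.0946 km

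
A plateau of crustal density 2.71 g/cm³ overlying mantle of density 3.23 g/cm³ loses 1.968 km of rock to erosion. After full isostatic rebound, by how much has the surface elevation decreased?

0.317 km

Rebound u = e ρ_c/ρ_m = 1.968 km × 2.71/3.23 = 1.651 km.
Net surface drop = e − u = 1.968 km − 1.651 km = e (ρ_m − ρ_c)/ρ_m = 0.317 km.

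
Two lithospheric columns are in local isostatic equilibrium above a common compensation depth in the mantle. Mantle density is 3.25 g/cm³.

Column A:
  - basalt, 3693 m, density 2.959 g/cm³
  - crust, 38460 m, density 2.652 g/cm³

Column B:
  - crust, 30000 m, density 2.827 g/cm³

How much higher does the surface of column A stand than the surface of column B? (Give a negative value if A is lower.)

3500 m

For any compensation level in the mantle, the mantle terms cancel and isostasy reduces to e = (Σt_A − Σt_B) − (Σ(ρt)_A − Σ(ρt)_B) / ρ_m.
Σt_A = 42153 m; Σt_B = 30000 m; Σ(ρt)_A = 112923.507; Σ(ρt)_B = 84810 (in m·g/cm³).
e = (42153 − 30000) − (112923.507 − 84810) / 3.25 = 3500 m.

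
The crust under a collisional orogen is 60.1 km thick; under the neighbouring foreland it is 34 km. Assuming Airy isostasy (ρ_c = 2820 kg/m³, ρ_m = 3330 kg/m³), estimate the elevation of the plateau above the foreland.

Excess crust Δ = 60.1 km − 34 km = 26.1 km, split between elevation h and root r with h + r = Δ.
Airy balance ρ_c h = (ρ_m − ρ_c) r gives r = h ρ_c/(ρ_m − ρ_c), so h (1 + ρ_c/(ρ_m − ρ_c)) = Δ, i.e. h = Δ (ρ_m − ρ_c)/ρ_m.
h = 26.1 km × 510/3330 = 4 km.

4 km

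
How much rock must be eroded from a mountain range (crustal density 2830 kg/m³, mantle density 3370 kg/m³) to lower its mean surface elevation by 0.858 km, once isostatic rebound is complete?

Net drop Δ = e − u = e − e ρ_c/ρ_m = e (ρ_m − ρ_c)/ρ_m.
e = Δ ρ_m/(ρ_m − ρ_c) = 0.858 km × 3370/540 = 5.35 km.

5.35 km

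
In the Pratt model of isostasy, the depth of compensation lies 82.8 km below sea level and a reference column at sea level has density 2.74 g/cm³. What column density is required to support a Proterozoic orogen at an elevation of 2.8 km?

2.65 g/cm³

Pratt balance: ρ_ref D = ρ (D + h).
ρ = ρ_ref D/(D + h) = 2.74 × 82.8 km/(82.8 km + 2.8 km) = 2.65 g/cm³.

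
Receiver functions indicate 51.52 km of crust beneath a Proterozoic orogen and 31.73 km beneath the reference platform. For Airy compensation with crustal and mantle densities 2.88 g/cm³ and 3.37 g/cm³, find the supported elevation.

2.88 km

Excess crust Δ = 51.52 km − 31.73 km = 19.79 km, split between elevation h and root r with h + r = Δ.
Airy balance ρ_c h = (ρ_m − ρ_c) r gives r = h ρ_c/(ρ_m − ρ_c), so h (1 + ρ_c/(ρ_m − ρ_c)) = Δ, i.e. h = Δ (ρ_m − ρ_c)/ρ_m.
h = 19.79 km × 0.49/3.37 = 2.88 km.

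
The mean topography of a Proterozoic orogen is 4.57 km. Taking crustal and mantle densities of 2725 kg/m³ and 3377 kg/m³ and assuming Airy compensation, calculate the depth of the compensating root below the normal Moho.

19.1 km

In Airy isostatic equilibrium: the weight of the topography is balanced by the buoyancy of the root, ρ_c h = (ρ_m − ρ_c) r.
r = h · ρ_c / (ρ_m − ρ_c) = 4.57 km × 2725 / (3377 − 2725) = 19.1 km.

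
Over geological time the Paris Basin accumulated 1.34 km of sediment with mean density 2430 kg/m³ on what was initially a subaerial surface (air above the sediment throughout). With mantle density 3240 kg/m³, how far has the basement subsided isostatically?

Subaerial load: s = t ρ_sed / ρ_m = 1.34 km × 2430/3240 = 1 km.

1 km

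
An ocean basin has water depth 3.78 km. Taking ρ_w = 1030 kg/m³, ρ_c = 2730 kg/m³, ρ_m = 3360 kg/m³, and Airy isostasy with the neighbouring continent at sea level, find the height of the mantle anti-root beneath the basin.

10.2 km

For local isostatic compensation: replacing crust with seawater at the top is compensated by replacing crust with mantle at the base: d (ρ_c − ρ_w) = a (ρ_m − ρ_c).
a = d (ρ_c − ρ_w)/(ρ_m − ρ_c) = 3.78 km × 1700/630 = 10.2 km.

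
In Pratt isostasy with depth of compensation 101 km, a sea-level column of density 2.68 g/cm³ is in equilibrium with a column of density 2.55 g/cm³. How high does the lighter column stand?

5.15 km

ρ_ref D = ρ (D + h) → h = D (ρ_ref − ρ)/ρ.
h = 101 km × (2.68 − 2.55)/2.55 = 5.15 km.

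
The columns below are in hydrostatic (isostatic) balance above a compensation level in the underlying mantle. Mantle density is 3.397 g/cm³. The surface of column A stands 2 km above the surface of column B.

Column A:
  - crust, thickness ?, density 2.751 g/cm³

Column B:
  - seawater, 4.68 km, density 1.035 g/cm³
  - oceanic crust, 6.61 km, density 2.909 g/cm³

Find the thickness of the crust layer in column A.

32.6 km

Take the compensation level at the base of the deeper column (depth z_c below the surface of column A) and equate Σ ρ_i t_i down to z_c; mantle fills any gap and the z_c terms cancel.
Column A: x×2.751 + (z_c − 0 − x)×3.397
Column B: 2×0 + 4.68×1.035 + 6.61×2.909 + (z_c − 2 − 11.29)×3.397
The z_c×3.397 term appears on both sides and cancels. Collect the known terms of each column as K = Σ(ρt)_known − 3.397 × (depth of known layers): K_A = 0 − 3.397×0 = 0; K_B = 24.07229 − 3.397×(2 + 11.29) = −21.07384.
Balance: K_A − x×(3.397 − 2.751) = K_B, so x = (K_A − K_B)/(3.397 − 2.751) = 21.0738/0.646 = 32.6 km.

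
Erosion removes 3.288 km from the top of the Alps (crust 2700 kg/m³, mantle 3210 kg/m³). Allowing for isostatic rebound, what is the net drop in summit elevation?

0.522 km

Rebound u = e ρ_c/ρ_m = 3.288 km × 2700/3210 = 2.766 km.
Net surface drop = e − u = 3.288 km − 2.766 km = e (ρ_m − ρ_c)/ρ_m = 0.522 km.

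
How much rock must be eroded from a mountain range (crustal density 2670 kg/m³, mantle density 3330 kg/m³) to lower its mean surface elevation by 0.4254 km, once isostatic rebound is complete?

2.15 km

Net drop Δ = e − u = e − e ρ_c/ρ_m = e (ρ_m − ρ_c)/ρ_m.
e = Δ ρ_m/(ρ_m − ρ_c) = 0.4254 km × 3330/660 = 2.15 km.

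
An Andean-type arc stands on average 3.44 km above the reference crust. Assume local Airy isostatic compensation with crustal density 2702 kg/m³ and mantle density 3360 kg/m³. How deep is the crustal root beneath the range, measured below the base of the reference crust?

14.1 km

By Archimedes' principle applied to the lithosphere: the weight of the topography is balanced by the buoyancy of the root, ρ_c h = (ρ_m − ρ_c) r.
r = h · ρ_c / (ρ_m − ρ_c) = 3.44 km × 2702 / (3360 − 2702) = 14.1 km.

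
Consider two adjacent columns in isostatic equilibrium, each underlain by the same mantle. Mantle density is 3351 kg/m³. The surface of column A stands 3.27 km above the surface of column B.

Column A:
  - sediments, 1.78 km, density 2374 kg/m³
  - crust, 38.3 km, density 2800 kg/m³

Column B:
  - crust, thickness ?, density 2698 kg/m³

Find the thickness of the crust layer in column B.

Take the compensation level at the base of the deeper column (depth z_c below the surface of column A) and equate Σ ρ_i t_i down to z_c; mantle fills any gap and the z_c terms cancel.
Column A: 1.78×2374 + 38.3×2800 + (z_c − 40.08)×3351
Column B: 3.27×0 + x×2698 + (z_c − 3.27 − 0 − x)×3351
The z_c×3351 term appears on both sides and cancels. Collect the known terms of each column as K = Σ(ρt)_known − 3351 × (depth of known layers): K_A = 111465.72 − 3351×40.08 = −22842.36; K_B = 0 − 3351×(3.27 + 0) = −10957.77.
Balance: K_A = K_B − x×(3351 − 2698), so x = (K_B − K_A)/(3351 − 2698) = 11884.6/653 = 18.2 km.

18.2 km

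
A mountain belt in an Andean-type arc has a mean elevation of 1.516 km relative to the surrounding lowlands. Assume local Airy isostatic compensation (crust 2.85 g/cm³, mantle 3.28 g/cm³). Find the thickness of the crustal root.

10 km

For local isostatic compensation: the weight of the topography is balanced by the buoyancy of the root, ρ_c h = (ρ_m − ρ_c) r.
r = h · ρ_c / (ρ_m − ρ_c) = 1.516 km × 2.85 / (3.28 − 2.85) = 10 km.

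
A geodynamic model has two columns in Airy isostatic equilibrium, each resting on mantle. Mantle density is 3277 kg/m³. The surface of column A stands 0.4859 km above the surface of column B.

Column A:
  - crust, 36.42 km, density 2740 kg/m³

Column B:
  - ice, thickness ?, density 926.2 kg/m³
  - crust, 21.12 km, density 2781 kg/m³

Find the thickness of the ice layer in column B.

Take the compensation level at the base of the deeper column (depth z_c below the surface of column A) and equate Σ ρ_i t_i down to z_c; mantle fills any gap and the z_c terms cancel.
Column A: 36.42×2740 + (z_c − 36.42)×3277
Column B: 0.4859×0 + x×926.2 + 21.12×2781 + (z_c − 0.4859 − 21.12 − x)×3277
The z_c×3277 term appears on both sides and cancels. Collect the known terms of each column as K = Σ(ρt)_known − 3277 × (depth of known layers): K_A = 99790.8 − 3277×36.42 = −19557.54; K_B = 58734.72 − 3277×(0.4859 + 21.12) = −12067.8143.
Balance: K_A = K_B − x×(3277 − 926.2), so x = (K_B − K_A)/(3277 − 926.2) = 7489.73/2350.8 = 3.19 km.

3.19 km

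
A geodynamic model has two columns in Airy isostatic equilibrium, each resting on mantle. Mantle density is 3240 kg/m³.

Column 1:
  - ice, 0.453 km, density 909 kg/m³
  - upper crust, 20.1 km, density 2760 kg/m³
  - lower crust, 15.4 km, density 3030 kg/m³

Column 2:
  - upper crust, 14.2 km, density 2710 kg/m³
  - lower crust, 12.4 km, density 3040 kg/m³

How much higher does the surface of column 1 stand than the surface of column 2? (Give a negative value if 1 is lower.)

For any compensation level in the mantle, the mantle terms cancel and isostasy reduces to e = (Σt_1 − Σt_2) − (Σ(ρt)_1 − Σ(ρt)_2) / ρ_m.
Σt_1 = 35.953 km; Σt_2 = 26.6 km; Σ(ρt)_1 = 102549.777; Σ(ρt)_2 = 76178 (in km·kg/m³).
e = (35.953 − 26.6) − (102549.777 − 76178) / 3240 = 1.21 km.

1.21 km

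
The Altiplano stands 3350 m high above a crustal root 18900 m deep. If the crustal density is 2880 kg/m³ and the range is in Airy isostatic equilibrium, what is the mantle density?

3390 kg/m³

Airy balance: ρ_c h = (ρ_m − ρ_c) r → ρ_m = ρ_c (1 + h/r).
ρ_m = 2880 × (1 + 3350 m/18900 m) = 3390 kg/m³.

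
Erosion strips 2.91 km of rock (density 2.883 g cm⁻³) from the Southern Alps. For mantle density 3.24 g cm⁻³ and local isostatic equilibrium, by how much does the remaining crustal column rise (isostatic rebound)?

Unloading: uplift u = e ρ_c/ρ_m = 2.91 km × 2.883/3.24 = 2.59 km.

2.59 km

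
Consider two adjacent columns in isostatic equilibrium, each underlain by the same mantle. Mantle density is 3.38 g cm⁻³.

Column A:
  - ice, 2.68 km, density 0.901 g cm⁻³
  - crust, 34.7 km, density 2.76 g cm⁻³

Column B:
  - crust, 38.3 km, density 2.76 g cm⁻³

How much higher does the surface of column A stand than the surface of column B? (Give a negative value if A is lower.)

1.31 km

For any compensation level in the mantle, the mantle terms cancel and isostasy reduces to e = (Σt_A − Σt_B) − (Σ(ρt)_A − Σ(ρt)_B) / ρ_m.
Σt_A = 37.38 km; Σt_B = 38.3 km; Σ(ρt)_A = 98.18668; Σ(ρt)_B = 105.708 (in km·g cm⁻³).
e = (37.38 − 38.3) − (98.18668 − 105.708) / 3.38 = 1.31 km.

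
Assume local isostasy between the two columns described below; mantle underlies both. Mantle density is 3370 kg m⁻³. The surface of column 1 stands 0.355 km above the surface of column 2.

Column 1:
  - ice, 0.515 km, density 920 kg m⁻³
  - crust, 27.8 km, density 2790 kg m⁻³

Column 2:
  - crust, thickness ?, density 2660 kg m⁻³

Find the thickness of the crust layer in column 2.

22.8 km

Take the compensation level at the base of the deeper column (depth z_c below the surface of column 1) and equate Σ ρ_i t_i down to z_c; mantle fills any gap and the z_c terms cancel.
Column 1: 0.515×920 + 27.8×2790 + (z_c − 28.315)×3370
Column 2: 0.355×0 + x×2660 + (z_c − 0.355 − 0 − x)×3370
The z_c×3370 term appears on both sides and cancels. Collect the known terms of each column as K = Σ(ρt)_known − 3370 × (depth of known layers): K_1 = 78035.8 − 3370×28.315 = −17385.75; K_2 = 0 − 3370×(0.355 + 0) = −1196.35.
Balance: K_1 = K_2 − x×(3370 − 2660), so x = (K_2 − K_1)/(3370 − 2660) = 16189.4/710 = 22.8 km.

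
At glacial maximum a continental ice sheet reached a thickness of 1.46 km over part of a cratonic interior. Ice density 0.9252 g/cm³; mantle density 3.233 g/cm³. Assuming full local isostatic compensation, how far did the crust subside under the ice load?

In Airy isostatic equilibrium: the ice load ρ_ice t is balanced by mantle displaced below, ρ_m s.
s = t ρ_ice / ρ_m = 1.46 km × 0.9252/3.233 = 0.418 km.

0.418 km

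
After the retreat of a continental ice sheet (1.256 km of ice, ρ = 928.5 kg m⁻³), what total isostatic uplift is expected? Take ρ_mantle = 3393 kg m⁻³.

Removing the load lets mantle flow back in; uplift u satisfies ρ_ice t = ρ_m u.
u = t ρ_ice/ρ_m = 1.256 km × 928.5/3393 = 0.344 km.

0.344 km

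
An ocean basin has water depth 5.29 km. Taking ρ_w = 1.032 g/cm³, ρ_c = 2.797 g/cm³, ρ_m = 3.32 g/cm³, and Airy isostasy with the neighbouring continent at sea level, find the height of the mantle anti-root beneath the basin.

By Archimedes' principle applied to the lithosphere: replacing crust with seawater at the top is compensated by replacing crust with mantle at the base: d (ρ_c − ρ_w) = a (ρ_m − ρ_c).
a = d (ρ_c − ρ_w)/(ρ_m − ρ_c) = 5.29 km × 1.765/0.523 = 17.9 km.

17.9 km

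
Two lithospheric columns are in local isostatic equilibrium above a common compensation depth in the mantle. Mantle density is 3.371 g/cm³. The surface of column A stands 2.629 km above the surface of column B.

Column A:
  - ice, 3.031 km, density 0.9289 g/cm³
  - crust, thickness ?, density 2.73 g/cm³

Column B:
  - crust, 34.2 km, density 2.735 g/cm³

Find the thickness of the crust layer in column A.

36.2 km

Take the compensation level at the base of the deeper column (depth z_c below the surface of column A) and equate Σ ρ_i t_i down to z_c; mantle fills any gap and the z_c terms cancel.
Column A: 3.031×0.9289 + x×2.73 + (z_c − 3.031 − x)×3.371
Column B: 2.629×0 + 34.2×2.735 + (z_c − 2.629 − 34.2)×3.371
The z_c×3.371 term appears on both sides and cancels. Collect the known terms of each column as K = Σ(ρt)_known − 3.371 × (depth of known layers): K_A = 2.8154959 − 3.371×3.031 = −7.4020051; K_B = 93.537 − 3.371×(2.629 + 34.2) = −30.613559.
Balance: K_A − x×(3.371 − 2.73) = K_B, so x = (K_A − K_B)/(3.371 − 2.73) = 23.2116/0.641 = 36.2 km.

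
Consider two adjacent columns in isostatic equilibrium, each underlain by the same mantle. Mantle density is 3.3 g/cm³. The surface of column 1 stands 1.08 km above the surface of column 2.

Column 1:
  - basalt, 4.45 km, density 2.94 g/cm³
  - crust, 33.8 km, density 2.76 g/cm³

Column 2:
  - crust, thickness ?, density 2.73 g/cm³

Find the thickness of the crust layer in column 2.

28.6 km

Take the compensation level at the base of the deeper column (depth z_c below the surface of column 1) and equate Σ ρ_i t_i down to z_c; mantle fills any gap and the z_c terms cancel.
Column 1: 4.45×2.94 + 33.8×2.76 + (z_c − 38.25)×3.3
Column 2: 1.08×0 + x×2.73 + (z_c − 1.08 − 0 − x)×3.3
The z_c×3.3 term appears on both sides and cancels. Collect the known terms of each column as K = Σ(ρt)_known − 3.3 × (depth of known layers): K_1 = 106.371 − 3.3×38.25 = −19.854; K_2 = 0 − 3.3×(1.08 + 0) = −3.564.
Balance: K_1 = K_2 − x×(3.3 − 2.73), so x = (K_2 − K_1)/(3.3 − 2.73) = 16.29/0.57 = 28.6 km.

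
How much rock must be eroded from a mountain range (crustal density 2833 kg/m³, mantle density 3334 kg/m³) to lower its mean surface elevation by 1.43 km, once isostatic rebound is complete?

9.52 km

Net drop Δ = e − u = e − e ρ_c/ρ_m = e (ρ_m − ρ_c)/ρ_m.
e = Δ ρ_m/(ρ_m − ρ_c) = 1.43 km × 3334/501 = 9.52 km.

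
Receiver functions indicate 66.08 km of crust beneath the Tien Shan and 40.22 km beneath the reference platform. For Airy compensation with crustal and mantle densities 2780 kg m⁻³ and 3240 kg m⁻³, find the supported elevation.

Excess crust Δ = 66.08 km − 40.22 km = 25.86 km, split between elevation h and root r with h + r = Δ.
Airy balance ρ_c h = (ρ_m − ρ_c) r gives r = h ρ_c/(ρ_m − ρ_c), so h (1 + ρ_c/(ρ_m − ρ_c)) = Δ, i.e. h = Δ (ρ_m − ρ_c)/ρ_m.
h = 25.86 km × 460/3240 = 3.67 km.

3.67 km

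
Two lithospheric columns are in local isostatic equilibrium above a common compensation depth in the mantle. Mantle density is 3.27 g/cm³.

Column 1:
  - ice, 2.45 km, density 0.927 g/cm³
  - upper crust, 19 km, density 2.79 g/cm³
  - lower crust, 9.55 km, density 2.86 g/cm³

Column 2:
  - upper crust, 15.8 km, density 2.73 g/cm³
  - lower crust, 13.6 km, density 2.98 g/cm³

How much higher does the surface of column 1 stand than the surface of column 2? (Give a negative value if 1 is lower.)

For any compensation level in the mantle, the mantle terms cancel and isostasy reduces to e = (Σt_1 − Σt_2) − (Σ(ρt)_1 − Σ(ρt)_2) / ρ_m.
Σt_1 = 31 km; Σt_2 = 29.4 km; Σ(ρt)_1 = 82.59415; Σ(ρt)_2 = 83.662 (in km·g/cm³).
e = (31 − 29.4) − (82.59415 − 83.662) / 3.27 = 1.93 km.

1.93 km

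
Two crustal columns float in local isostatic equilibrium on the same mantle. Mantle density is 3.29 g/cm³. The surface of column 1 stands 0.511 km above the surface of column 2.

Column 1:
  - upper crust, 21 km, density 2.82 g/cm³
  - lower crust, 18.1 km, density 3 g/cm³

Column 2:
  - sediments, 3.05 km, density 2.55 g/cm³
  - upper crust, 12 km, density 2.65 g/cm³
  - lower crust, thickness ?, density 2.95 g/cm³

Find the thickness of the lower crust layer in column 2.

10.3 km

Take the compensation level at the base of the deeper column (depth z_c below the surface of column 1) and equate Σ ρ_i t_i down to z_c; mantle fills any gap and the z_c terms cancel.
Column 1: 21×2.82 + 18.1×3 + (z_c − 39.1)×3.29
Column 2: 0.511×0 + 3.05×2.55 + 12×2.65 + x×2.95 + (z_c − 0.511 − 15.05 − x)×3.29
The z_c×3.29 term appears on both sides and cancels. Collect the known terms of each column as K = Σ(ρt)_known − 3.29 × (depth of known layers): K_1 = 113.52 − 3.29×39.1 = −15.119; K_2 = 39.5775 − 3.29×(0.511 + 15.05) = −11.61819.
Balance: K_1 = K_2 − x×(3.29 − 2.95), so x = (K_2 − K_1)/(3.29 − 2.95) = 3.50081/0.34 = 10.3 km.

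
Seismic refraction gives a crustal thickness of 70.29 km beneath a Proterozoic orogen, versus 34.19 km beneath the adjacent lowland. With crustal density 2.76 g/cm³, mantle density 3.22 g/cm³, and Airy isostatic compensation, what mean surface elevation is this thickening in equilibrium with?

5.16 km

Excess crust Δ = 70.29 km − 34.19 km = 36.1 km, split between elevation h and root r with h + r = Δ.
Airy balance ρ_c h = (ρ_m − ρ_c) r gives r = h ρ_c/(ρ_m − ρ_c), so h (1 + ρ_c/(ρ_m − ρ_c)) = Δ, i.e. h = Δ (ρ_m − ρ_c)/ρ_m.
h = 36.1 km × 0.46/3.22 = 5.16 km.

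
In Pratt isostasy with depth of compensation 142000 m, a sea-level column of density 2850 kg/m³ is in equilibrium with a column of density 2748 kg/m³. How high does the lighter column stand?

5270 m

ρ_ref D = ρ (D + h) → h = D (ρ_ref − ρ)/ρ.
h = 142000 m × (2850 − 2748)/2748 = 5270 m.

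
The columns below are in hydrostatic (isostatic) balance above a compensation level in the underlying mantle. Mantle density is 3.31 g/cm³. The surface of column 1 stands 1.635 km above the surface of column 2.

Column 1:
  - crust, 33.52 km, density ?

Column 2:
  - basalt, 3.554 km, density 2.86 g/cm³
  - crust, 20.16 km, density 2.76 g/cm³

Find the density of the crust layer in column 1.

Take the compensation level at the base of the deeper column (depth z_c below the surface of column 1) and equate Σ ρ_i t_i down to z_c; mantle fills any gap and the z_c terms cancel.
Column 1: 33.52×ρ + (z_c − 33.52)×3.31
Column 2: 1.635×0 + 3.554×2.86 + 20.16×2.76 + (z_c − 1.635 − 23.714)×3.31
The z_c×3.31 term appears on both sides and cancels. Collect the known terms of each column as K = Σ(ρt)_known − 3.31 × (depth of known layers): K_1 = 0 − 3.31×33.52 = −110.9512; K_2 = 65.80604 − 3.31×(1.635 + 23.714) = −18.09915.
Balance: K_1 + 33.52×ρ = K_2, so ρ = (K_2 − K_1)/33.52 = 92.852/33.52 = 2.77 g/cm³.

2.77 g/cm³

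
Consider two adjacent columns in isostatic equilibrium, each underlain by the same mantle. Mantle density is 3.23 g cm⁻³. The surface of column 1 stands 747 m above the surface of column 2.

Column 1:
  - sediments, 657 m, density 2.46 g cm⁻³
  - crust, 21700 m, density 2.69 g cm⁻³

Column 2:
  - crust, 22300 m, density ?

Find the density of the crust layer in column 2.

Take the compensation level at the base of the deeper column (depth z_c below the surface of column 1) and equate Σ ρ_i t_i down to z_c; mantle fills any gap and the z_c terms cancel.
Column 1: 657×2.46 + 21700×2.69 + (z_c − 22357)×3.23
Column 2: 747×0 + 22300×ρ + (z_c − 747 − 22300)×3.23
The z_c×3.23 term appears on both sides and cancels. Collect the known terms of each column as K = Σ(ρt)_known − 3.23 × (depth of known layers): K_1 = 59989.22 − 3.23×22357 = −12223.89; K_2 = 0 − 3.23×(747 + 22300) = −74441.81.
Balance: K_1 = K_2 + 22300×ρ, so ρ = (K_1 − K_2)/22300 = 62217.9/22300 = 2.79 g cm⁻³.

2.79 g cm⁻³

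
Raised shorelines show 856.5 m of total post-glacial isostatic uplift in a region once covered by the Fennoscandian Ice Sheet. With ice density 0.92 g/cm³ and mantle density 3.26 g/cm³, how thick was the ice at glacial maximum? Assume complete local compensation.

3030 m

u = t ρ_ice/ρ_m → t = u ρ_m/ρ_ice = 856.5 m × 3.26/0.92 = 3030 m.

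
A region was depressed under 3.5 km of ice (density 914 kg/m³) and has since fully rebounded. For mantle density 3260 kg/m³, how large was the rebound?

0.981 km

Removing the load lets mantle flow back in; uplift u satisfies ρ_ice t = ρ_m u.
u = t ρ_ice/ρ_m = 3.5 km × 914/3260 = 0.981 km.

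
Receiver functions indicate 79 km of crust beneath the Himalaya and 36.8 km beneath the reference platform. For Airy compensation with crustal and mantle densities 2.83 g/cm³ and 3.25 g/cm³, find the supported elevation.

Excess crust Δ = 79 km − 36.8 km = 42.2 km, split between elevation h and root r with h + r = Δ.
Airy balance ρ_c h = (ρ_m − ρ_c) r gives r = h ρ_c/(ρ_m − ρ_c), so h (1 + ρ_c/(ρ_m − ρ_c)) = Δ, i.e. h = Δ (ρ_m − ρ_c)/ρ_m.
h = 42.2 km × 0.42/3.25 = 5.45 km.

5.45 km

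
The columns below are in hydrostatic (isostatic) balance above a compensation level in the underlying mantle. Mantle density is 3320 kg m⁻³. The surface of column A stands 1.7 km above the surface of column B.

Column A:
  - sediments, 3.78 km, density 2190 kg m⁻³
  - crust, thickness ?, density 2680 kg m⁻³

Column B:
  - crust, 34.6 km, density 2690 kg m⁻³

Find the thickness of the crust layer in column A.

Take the compensation level at the base of the deeper column (depth z_c below the surface of column A) and equate Σ ρ_i t_i down to z_c; mantle fills any gap and the z_c terms cancel.
Column A: 3.78×2190 + x×2680 + (z_c − 3.78 − x)×3320
Column B: 1.7×0 + 34.6×2690 + (z_c − 1.7 − 34.6)×3320
The z_c×3320 term appears on both sides and cancels. Collect the known terms of each column as K = Σ(ρt)_known − 3320 × (depth of known layers): K_A = 8278.2 − 3320×3.78 = −4271.4; K_B = 93074 − 3320×(1.7 + 34.6) = −27442.
Balance: K_A − x×(3320 − 2680) = K_B, so x = (K_A − K_B)/(3320 − 2680) = 23170.6/640 = 36.2 km.

36.2 km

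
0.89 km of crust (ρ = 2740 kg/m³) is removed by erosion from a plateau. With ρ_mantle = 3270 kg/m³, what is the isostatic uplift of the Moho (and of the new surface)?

Unloading: uplift u = e ρ_c/ρ_m = 0.89 km × 2740/3270 = 0.746 km.

0.746 km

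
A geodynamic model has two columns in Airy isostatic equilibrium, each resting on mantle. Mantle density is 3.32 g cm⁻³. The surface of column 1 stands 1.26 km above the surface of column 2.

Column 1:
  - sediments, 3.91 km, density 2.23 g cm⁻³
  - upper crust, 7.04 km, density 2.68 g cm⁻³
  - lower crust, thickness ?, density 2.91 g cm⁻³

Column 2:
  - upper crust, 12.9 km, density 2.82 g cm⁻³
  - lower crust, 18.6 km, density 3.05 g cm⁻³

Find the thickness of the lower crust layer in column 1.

Take the compensation level at the base of the deeper column (depth z_c below the surface of column 1) and equate Σ ρ_i t_i down to z_c; mantle fills any gap and the z_c terms cancel.
Column 1: 3.91×2.23 + 7.04×2.68 + x×2.91 + (z_c − 10.95 − x)×3.32
Column 2: 1.26×0 + 12.9×2.82 + 18.6×3.05 + (z_c − 1.26 − 31.5)×3.32
The z_c×3.32 term appears on both sides and cancels. Collect the known terms of each column as K = Σ(ρt)_known − 3.32 × (depth of known layers): K_1 = 27.5865 − 3.32×10.95 = −8.7675; K_2 = 93.108 − 3.32×(1.26 + 31.5) = −15.6552.
Balance: K_1 − x×(3.32 − 2.91) = K_2, so x = (K_1 − K_2)/(3.32 − 2.91) = 6.8877/0.41 = 16.8 km.

16.8 km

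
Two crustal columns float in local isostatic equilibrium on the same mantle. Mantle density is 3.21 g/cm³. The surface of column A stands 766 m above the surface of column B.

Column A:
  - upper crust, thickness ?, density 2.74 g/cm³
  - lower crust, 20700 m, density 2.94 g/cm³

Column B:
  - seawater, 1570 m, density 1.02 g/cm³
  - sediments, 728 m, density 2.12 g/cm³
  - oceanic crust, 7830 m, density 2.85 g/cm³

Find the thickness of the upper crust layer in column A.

Take the compensation level at the base of the deeper column (depth z_c below the surface of column A) and equate Σ ρ_i t_i down to z_c; mantle fills any gap and the z_c terms cancel.
Column A: x×2.74 + 20700×2.94 + (z_c − 20700 − x)×3.21
Column B: 766×0 + 1570×1.02 + 728×2.12 + 7830×2.85 + (z_c − 766 − 10128)×3.21
The z_c×3.21 term appears on both sides and cancels. Collect the known terms of each column as K = Σ(ρt)_known − 3.21 × (depth of known layers): K_A = 60858 − 3.21×20700 = −5589; K_B = 25460.26 − 3.21×(766 + 10128) = −9509.48.
Balance: K_A − x×(3.21 − 2.74) = K_B, so x = (K_A − K_B)/(3.21 − 2.74) = 3920.48/0.47 = 8340 m.

8340 m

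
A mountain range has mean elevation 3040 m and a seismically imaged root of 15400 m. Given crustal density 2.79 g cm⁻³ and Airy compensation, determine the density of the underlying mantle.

Airy balance: ρ_c h = (ρ_m − ρ_c) r → ρ_m = ρ_c (1 + h/r).
ρ_m = 2.79 × (1 + 3040 m/15400 m) = 3.34 g cm⁻³.

3.34 g cm⁻³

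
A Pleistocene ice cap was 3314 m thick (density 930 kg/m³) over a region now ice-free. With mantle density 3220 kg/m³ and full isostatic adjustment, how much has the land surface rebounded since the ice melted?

957 m

Removing the load lets mantle flow back in; uplift u satisfies ρ_ice t = ρ_m u.
u = t ρ_ice/ρ_m = 3314 m × 930/3220 = 957 m.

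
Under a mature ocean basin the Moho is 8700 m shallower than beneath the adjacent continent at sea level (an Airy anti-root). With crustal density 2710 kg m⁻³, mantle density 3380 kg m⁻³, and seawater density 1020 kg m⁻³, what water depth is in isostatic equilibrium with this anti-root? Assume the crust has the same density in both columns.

3450 m

Replacing a thickness d of crust by seawater at the top must be balanced by replacing crust with mantle at the base: d (ρ_c − ρ_w) = a (ρ_m − ρ_c).
d = a (ρ_m − ρ_c)/(ρ_c − ρ_w) = 8700 m × 670/1690 = 3450 m.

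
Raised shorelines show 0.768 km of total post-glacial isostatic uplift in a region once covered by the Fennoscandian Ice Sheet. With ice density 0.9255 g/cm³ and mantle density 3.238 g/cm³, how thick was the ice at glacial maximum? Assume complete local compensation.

u = t ρ_ice/ρ_m → t = u ρ_m/ρ_ice = 0.768 km × 3.238/0.9255 = 2.69 km.

2.69 km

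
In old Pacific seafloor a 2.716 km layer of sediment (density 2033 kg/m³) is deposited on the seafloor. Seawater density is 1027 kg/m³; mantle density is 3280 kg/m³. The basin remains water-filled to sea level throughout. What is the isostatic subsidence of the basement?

Submarine loading: the sediment displaces seawater, and the subsidence is in turn flooded, so s (ρ_m − ρ_w) = t (ρ_sed − ρ_w).
s = 2.716 km × (2033 − 1027) / (3280 − 1027) = 1.21 km.

1.21 km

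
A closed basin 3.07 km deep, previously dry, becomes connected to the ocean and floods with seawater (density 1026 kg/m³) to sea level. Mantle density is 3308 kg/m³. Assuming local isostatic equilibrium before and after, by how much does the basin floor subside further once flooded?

After flooding the water column is d + s deep. Its weight must equal the weight of mantle displaced by the extra subsidence s: (d + s) ρ_w = s ρ_m.
s = d ρ_w / (ρ_m − ρ_w) = 3.07 km × 1026/(3308 − 1026) = 1.38 km.

1.38 km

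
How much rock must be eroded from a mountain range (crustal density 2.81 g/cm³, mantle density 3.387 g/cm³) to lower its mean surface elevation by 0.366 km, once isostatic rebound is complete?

2.15 km

Net drop Δ = e − u = e − e ρ_c/ρ_m = e (ρ_m − ρ_c)/ρ_m.
e = Δ ρ_m/(ρ_m − ρ_c) = 0.366 km × 3.387/0.577 = 2.15 km.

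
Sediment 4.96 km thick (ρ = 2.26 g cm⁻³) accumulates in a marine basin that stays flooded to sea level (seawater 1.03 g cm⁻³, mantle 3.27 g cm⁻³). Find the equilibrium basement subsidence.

Submarine loading: the sediment displaces seawater, and the subsidence is in turn flooded, so s (ρ_m − ρ_w) = t (ρ_sed − ρ_w).
s = 4.96 km × (2.26 − 1.03) / (3.27 − 1.03) = 2.72 km.

2.72 km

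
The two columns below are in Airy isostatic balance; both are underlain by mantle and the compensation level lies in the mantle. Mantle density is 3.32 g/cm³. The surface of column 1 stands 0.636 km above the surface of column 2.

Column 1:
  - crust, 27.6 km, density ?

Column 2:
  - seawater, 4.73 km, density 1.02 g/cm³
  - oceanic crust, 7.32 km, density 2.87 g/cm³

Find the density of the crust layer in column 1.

2.73 g/cm³

Take the compensation level at the base of the deeper column (depth z_c below the surface of column 1) and equate Σ ρ_i t_i down to z_c; mantle fills any gap and the z_c terms cancel.
Column 1: 27.6×ρ + (z_c − 27.6)×3.32
Column 2: 0.636×0 + 4.73×1.02 + 7.32×2.87 + (z_c − 0.636 − 12.05)×3.32
The z_c×3.32 term appears on both sides and cancels. Collect the known terms of each column as K = Σ(ρt)_known − 3.32 × (depth of known layers): K_1 = 0 − 3.32×27.6 = −91.632; K_2 = 25.833 − 3.32×(0.636 + 12.05) = −16.28452.
Balance: K_1 + 27.6×ρ = K_2, so ρ = (K_2 − K_1)/27.6 = 75.3475/27.6 = 2.73 g/cm³.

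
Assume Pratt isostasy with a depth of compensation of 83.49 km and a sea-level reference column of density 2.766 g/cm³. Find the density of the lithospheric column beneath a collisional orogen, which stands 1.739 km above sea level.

Pratt balance: ρ_ref D = ρ (D + h).
ρ = ρ_ref D/(D + h) = 2.766 × 83.49 km/(83.49 km + 1.739 km) = 2.71 g/cm³.

2.71 g/cm³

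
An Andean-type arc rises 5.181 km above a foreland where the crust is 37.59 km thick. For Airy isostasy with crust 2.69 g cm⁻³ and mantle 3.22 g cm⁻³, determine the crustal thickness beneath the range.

Root depth r = h ρ_c / (ρ_m − ρ_c) = 5.181 km × 2.69 / 0.53 = 26.3 km.
Total thickness = T + h + r = 37.59 km + 5.181 km + 26.3 km = 69.1 km.

69.1 km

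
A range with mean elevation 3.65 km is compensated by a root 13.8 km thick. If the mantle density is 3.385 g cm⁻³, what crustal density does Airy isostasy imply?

ρ_c h = (ρ_m − ρ_c) r → ρ_c (h + r) = ρ_m r → ρ_c = ρ_m r / (h + r).
ρ_c = 3.385 × 13.8 km / (3.65 km + 13.8 km) = 2.68 g cm⁻³.

2.68 g cm⁻³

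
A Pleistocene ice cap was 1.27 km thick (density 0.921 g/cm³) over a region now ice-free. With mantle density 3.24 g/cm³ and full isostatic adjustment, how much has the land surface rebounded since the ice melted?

0.361 km

Removing the load lets mantle flow back in; uplift u satisfies ρ_ice t = ρ_m u.
u = t ρ_ice/ρ_m = 1.27 km × 0.921/3.24 = 0.361 km.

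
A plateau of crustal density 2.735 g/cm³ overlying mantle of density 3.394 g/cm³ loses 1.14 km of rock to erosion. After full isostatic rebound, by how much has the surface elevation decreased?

Rebound u = e ρ_c/ρ_m = 1.14 km × 2.735/3.394 = 0.9187 km.
Net surface drop = e − u = 1.14 km − 0.9187 km = e (ρ_m − ρ_c)/ρ_m = 0.221 km.

0.221 km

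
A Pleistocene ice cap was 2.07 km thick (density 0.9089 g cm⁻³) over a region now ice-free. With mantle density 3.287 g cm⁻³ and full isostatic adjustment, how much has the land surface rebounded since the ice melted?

0.572 km

Removing the load lets mantle flow back in; uplift u satisfies ρ_ice t = ρ_m u.
u = t ρ_ice/ρ_m = 2.07 km × 0.9089/3.287 = 0.572 km.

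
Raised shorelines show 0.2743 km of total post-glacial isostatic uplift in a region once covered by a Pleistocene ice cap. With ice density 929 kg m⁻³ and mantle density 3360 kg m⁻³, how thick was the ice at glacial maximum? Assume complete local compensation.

0.992 km

u = t ρ_ice/ρ_m → t = u ρ_m/ρ_ice = 0.2743 km × 3360/929 = 0.992 km.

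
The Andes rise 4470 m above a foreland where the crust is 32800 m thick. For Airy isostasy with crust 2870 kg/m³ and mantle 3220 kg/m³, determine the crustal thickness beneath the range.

73900 m

Root depth r = h ρ_c / (ρ_m − ρ_c) = 4470 m × 2870 / 350 = 36650 m.
Total thickness = T + h + r = 32800 m + 4470 m + 36650 m = 73900 m.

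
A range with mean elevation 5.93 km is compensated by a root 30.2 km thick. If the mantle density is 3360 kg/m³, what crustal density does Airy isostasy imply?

ρ_c h = (ρ_m − ρ_c) r → ρ_c (h + r) = ρ_m r → ρ_c = ρ_m r / (h + r).
ρ_c = 3360 × 30.2 km / (5.93 km + 30.2 km) = 2810 kg/m³.

2810 kg/m³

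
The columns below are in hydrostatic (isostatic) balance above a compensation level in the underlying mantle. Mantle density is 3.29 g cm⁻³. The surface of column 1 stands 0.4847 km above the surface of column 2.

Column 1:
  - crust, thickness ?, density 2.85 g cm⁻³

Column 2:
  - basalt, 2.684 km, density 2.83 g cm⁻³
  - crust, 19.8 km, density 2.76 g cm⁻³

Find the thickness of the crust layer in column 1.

Take the compensation level at the base of the deeper column (depth z_c below the surface of column 1) and equate Σ ρ_i t_i down to z_c; mantle fills any gap and the z_c terms cancel.
Column 1: x×2.85 + (z_c − 0 − x)×3.29
Column 2: 0.4847×0 + 2.684×2.83 + 19.8×2.76 + (z_c − 0.4847 − 22.484)×3.29
The z_c×3.29 term appears on both sides and cancels. Collect the known terms of each column as K = Σ(ρt)_known − 3.29 × (depth of known layers): K_1 = 0 − 3.29×0 = 0; K_2 = 62.24372 − 3.29×(0.4847 + 22.484) = −13.323303.
Balance: K_1 − x×(3.29 − 2.85) = K_2, so x = (K_1 − K_2)/(3.29 − 2.85) = 13.3233/0.44 = 30.3 km.

30.3 km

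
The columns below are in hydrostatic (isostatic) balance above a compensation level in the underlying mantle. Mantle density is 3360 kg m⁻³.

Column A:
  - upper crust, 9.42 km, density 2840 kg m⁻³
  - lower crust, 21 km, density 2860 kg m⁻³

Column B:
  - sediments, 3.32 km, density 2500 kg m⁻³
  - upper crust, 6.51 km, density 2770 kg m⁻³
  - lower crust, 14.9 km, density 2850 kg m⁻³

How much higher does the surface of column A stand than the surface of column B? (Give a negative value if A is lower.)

For any compensation level in the mantle, the mantle terms cancel and isostasy reduces to e = (Σt_A − Σt_B) − (Σ(ρt)_A − Σ(ρt)_B) / ρ_m.
Σt_A = 30.42 km; Σt_B = 24.73 km; Σ(ρt)_A = 86812.8; Σ(ρt)_B = 68797.7 (in km·kg m⁻³).
e = (30.42 − 24.73) − (86812.8 − 68797.7) / 3360 = 0.328 km.

0.328 km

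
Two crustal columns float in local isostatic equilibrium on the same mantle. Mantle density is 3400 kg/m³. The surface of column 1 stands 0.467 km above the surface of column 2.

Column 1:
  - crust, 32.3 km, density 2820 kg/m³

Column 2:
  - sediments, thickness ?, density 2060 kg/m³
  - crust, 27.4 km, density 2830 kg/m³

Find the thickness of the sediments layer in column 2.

1.14 km

Take the compensation level at the base of the deeper column (depth z_c below the surface of column 1) and equate Σ ρ_i t_i down to z_c; mantle fills any gap and the z_c terms cancel.
Column 1: 32.3×2820 + (z_c − 32.3)×3400
Column 2: 0.467×0 + x×2060 + 27.4×2830 + (z_c − 0.467 − 27.4 − x)×3400
The z_c×3400 term appears on both sides and cancels. Collect the known terms of each column as K = Σ(ρt)_known − 3400 × (depth of known layers): K_1 = 91086 − 3400×32.3 = −18734; K_2 = 77542 − 3400×(0.467 + 27.4) = −17205.8.
Balance: K_1 = K_2 − x×(3400 − 2060), so x = (K_2 − K_1)/(3400 − 2060) = 1528.2/1340 = 1.14 km.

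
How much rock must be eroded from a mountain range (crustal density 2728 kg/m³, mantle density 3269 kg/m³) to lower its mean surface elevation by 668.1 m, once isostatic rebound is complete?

Net drop Δ = e − u = e − e ρ_c/ρ_m = e (ρ_m − ρ_c)/ρ_m.
e = Δ ρ_m/(ρ_m − ρ_c) = 668.1 m × 3269/541 = 4040 m.

4040 m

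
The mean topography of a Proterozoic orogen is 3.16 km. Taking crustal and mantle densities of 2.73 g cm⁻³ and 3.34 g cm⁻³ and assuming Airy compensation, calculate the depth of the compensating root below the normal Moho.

Balancing pressure at the compensation depth: the weight of the topography is balanced by the buoyancy of the root, ρ_c h = (ρ_m − ρ_c) r.
r = h · ρ_c / (ρ_m − ρ_c) = 3.16 km × 2.73 / (3.34 − 2.73) = 14.1 km.

14.1 km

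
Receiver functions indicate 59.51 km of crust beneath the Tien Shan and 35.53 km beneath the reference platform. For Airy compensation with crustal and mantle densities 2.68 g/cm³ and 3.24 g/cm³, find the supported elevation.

4.14 km

Excess crust Δ = 59.51 km − 35.53 km = 23.98 km, split between elevation h and root r with h + r = Δ.
Airy balance ρ_c h = (ρ_m − ρ_c) r gives r = h ρ_c/(ρ_m − ρ_c), so h (1 + ρ_c/(ρ_m − ρ_c)) = Δ, i.e. h = Δ (ρ_m − ρ_c)/ρ_m.
h = 23.98 km × 0.56/3.24 = 4.14 km.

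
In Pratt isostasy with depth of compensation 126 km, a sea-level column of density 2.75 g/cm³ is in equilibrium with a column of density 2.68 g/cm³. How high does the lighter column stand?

ρ_ref D = ρ (D + h) → h = D (ρ_ref − ρ)/ρ.
h = 126 km × (2.75 − 2.68)/2.68 = 3.29 km.

3.29 km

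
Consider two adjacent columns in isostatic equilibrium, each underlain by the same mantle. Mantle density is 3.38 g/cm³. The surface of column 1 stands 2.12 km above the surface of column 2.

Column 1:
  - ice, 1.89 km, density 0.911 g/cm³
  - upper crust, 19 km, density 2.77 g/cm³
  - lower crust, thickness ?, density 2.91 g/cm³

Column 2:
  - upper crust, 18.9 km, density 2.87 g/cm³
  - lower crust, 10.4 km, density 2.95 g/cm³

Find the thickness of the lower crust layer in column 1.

10.7 km

Take the compensation level at the base of the deeper column (depth z_c below the surface of column 1) and equate Σ ρ_i t_i down to z_c; mantle fills any gap and the z_c terms cancel.
Column 1: 1.89×0.911 + 19×2.77 + x×2.91 + (z_c − 20.89 − x)×3.38
Column 2: 2.12×0 + 18.9×2.87 + 10.4×2.95 + (z_c − 2.12 − 29.3)×3.38
The z_c×3.38 term appears on both sides and cancels. Collect the known terms of each column as K = Σ(ρt)_known − 3.38 × (depth of known layers): K_1 = 54.35179 − 3.38×20.89 = −16.25641; K_2 = 84.923 − 3.38×(2.12 + 29.3) = −21.2766.
Balance: K_1 − x×(3.38 − 2.91) = K_2, so x = (K_1 − K_2)/(3.38 − 2.91) = 5.02019/0.47 = 10.7 km.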